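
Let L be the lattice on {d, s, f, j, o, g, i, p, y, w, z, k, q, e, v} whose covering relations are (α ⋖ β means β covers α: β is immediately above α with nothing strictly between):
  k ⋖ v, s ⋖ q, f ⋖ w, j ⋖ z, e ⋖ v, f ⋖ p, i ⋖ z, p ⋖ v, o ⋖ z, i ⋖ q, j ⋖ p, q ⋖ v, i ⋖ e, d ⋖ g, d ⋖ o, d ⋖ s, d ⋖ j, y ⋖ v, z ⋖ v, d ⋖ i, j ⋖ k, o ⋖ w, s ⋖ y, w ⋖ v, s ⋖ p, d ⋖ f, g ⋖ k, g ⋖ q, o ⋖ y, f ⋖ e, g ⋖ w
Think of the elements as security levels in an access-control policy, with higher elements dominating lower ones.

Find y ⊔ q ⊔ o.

v

Common upper bounds of {y, q, o}: v.
The least among these is v.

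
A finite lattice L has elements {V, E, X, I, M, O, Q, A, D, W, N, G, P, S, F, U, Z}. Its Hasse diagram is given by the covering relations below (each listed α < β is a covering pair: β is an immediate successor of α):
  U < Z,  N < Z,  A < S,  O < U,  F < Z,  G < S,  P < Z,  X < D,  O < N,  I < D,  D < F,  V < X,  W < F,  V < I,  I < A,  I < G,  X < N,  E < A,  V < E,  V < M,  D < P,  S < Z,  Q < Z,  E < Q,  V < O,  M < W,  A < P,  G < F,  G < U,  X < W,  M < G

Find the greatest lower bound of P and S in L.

Common lower bounds of {P, S}: A, E, I, V.
The greatest among these is A.

A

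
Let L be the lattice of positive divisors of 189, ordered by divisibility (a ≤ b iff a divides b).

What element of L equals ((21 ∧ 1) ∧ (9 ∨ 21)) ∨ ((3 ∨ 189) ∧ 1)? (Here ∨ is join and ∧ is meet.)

21 ∧ 1 = 1
9 ∨ 21 = 63
1 ∧ 63 = 1
3 ∨ 189 = 189
189 ∧ 1 = 1
1 ∨ 1 = 1

1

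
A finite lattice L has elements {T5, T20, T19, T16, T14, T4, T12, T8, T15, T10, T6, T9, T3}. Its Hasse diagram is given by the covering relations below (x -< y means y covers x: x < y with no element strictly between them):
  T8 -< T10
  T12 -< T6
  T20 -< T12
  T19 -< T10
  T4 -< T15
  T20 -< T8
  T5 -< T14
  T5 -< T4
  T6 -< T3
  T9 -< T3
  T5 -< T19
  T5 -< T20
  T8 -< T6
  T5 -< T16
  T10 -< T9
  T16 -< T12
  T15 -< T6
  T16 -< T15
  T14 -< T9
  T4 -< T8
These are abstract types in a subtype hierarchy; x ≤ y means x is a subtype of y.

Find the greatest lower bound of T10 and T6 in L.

T8

Common lower bounds of {T10, T6}: T20, T4, T5, T8.
The greatest among these is T8.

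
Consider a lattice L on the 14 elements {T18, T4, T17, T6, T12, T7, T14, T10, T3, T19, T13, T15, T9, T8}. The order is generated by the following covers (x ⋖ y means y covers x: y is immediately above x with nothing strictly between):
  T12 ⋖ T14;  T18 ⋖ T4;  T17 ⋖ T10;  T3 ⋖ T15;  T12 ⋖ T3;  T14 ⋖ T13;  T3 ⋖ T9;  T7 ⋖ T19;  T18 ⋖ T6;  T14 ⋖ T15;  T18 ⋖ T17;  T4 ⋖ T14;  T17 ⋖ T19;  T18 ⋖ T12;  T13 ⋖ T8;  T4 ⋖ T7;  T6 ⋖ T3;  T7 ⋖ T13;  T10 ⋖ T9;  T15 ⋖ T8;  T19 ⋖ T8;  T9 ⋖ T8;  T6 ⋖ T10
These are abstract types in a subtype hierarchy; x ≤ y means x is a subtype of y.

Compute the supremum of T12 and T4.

T14

Common upper bounds of {T12, T4}: T13, T14, T15, T8.
The least among these is T14.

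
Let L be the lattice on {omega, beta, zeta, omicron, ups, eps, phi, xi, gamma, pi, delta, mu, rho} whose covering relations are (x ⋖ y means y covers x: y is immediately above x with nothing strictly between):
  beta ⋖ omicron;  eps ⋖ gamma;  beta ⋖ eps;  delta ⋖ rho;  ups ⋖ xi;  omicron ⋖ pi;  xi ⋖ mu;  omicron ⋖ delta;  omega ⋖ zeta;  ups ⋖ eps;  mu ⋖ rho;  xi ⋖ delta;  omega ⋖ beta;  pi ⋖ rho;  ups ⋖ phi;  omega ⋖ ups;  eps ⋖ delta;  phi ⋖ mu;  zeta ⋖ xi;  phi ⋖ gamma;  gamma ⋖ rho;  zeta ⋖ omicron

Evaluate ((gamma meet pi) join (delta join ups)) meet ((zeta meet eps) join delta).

delta

gamma ∧ pi = beta
delta ∨ ups = delta
beta ∨ delta = delta
zeta ∧ eps = omega
omega ∨ delta = delta
delta ∧ delta = delta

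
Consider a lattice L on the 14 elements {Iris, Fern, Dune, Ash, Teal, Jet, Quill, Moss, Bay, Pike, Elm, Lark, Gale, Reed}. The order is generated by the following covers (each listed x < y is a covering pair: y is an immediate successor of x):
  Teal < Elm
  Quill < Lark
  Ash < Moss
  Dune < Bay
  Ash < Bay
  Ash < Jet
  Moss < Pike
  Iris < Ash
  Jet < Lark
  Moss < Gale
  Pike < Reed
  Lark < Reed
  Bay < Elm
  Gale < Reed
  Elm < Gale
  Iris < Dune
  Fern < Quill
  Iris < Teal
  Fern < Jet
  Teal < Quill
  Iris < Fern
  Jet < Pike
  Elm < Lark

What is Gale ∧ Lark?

Common lower bounds of {Gale, Lark}: Ash, Bay, Dune, Elm, Iris, Teal.
The greatest among these is Elm.

Elm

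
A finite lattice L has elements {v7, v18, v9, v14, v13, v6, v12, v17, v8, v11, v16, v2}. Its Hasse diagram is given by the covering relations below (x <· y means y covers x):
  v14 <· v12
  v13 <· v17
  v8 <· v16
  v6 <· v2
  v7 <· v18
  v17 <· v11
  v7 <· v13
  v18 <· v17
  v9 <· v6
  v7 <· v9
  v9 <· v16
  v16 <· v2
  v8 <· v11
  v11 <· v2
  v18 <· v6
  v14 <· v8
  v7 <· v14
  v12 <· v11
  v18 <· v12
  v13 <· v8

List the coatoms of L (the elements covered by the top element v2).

v11, v16, v6

The coatoms are exactly the elements covered by v2: v11, v16, v6.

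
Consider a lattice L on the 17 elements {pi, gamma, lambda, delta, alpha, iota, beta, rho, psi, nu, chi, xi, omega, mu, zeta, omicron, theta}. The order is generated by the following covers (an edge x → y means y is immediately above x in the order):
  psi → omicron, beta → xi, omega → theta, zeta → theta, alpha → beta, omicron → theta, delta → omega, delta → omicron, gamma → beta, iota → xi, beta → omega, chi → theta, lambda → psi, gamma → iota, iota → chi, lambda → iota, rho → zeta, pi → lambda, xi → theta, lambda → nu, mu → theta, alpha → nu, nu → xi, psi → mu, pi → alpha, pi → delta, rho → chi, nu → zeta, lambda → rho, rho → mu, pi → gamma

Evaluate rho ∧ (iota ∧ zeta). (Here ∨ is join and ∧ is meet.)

lambda

iota ∧ zeta = lambda
rho ∧ lambda = lambda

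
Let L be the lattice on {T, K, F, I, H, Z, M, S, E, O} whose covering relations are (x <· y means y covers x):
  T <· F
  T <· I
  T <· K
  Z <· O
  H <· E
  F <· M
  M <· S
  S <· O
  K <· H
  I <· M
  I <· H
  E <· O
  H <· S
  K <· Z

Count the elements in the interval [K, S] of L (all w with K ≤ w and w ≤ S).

The interval [K, S] = {H, K, S}, which has 3 elements.

3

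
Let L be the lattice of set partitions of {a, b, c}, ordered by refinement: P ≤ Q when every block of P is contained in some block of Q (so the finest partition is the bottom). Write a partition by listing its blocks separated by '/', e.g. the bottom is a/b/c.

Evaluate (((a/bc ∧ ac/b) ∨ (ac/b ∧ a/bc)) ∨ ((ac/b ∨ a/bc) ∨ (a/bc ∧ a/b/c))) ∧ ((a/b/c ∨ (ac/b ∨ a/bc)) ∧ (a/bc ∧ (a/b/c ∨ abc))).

a/bc ∧ ac/b = a/b/c
ac/b ∧ a/bc = a/b/c
a/b/c ∨ a/b/c = a/b/c
ac/b ∨ a/bc = abc
a/bc ∧ a/b/c = a/b/c
abc ∨ a/b/c = abc
a/b/c ∨ abc = abc
ac/b ∨ a/bc = abc
a/b/c ∨ abc = abc
a/b/c ∨ abc = abc
a/bc ∧ abc = a/bc
abc ∧ a/bc = a/bc
abc ∧ a/bc = a/bc

a/bc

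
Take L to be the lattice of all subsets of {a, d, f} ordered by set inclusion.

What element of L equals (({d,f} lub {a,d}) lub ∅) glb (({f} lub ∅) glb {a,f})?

{d,f} ∨ {a,d} = {a,d,f}
{a,d,f} ∨ ∅ = {a,d,f}
{f} ∨ ∅ = {f}
{f} ∧ {a,f} = {f}
{a,d,f} ∧ {f} = {f}

{f}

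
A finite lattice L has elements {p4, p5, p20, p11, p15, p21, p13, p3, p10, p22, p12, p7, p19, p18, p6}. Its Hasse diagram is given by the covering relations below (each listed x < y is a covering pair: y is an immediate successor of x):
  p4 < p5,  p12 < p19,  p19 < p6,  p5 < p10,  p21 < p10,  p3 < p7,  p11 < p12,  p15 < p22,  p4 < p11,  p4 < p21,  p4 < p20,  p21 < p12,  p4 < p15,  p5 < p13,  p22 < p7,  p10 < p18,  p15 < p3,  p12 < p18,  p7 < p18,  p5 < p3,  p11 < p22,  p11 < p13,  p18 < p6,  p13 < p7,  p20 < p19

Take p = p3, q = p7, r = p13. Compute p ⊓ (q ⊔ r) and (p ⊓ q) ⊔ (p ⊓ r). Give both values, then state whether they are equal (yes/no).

q ⊔ r = p7, so p ⊓ (q ⊔ r) = p3 ⊓ p7 = p3.
p ⊓ q = p3 and p ⊓ r = p5, so (p ⊓ q) ⊔ (p ⊓ r) = p3 ⊔ p5 = p3.
Equal: yes.

p3; p3; yes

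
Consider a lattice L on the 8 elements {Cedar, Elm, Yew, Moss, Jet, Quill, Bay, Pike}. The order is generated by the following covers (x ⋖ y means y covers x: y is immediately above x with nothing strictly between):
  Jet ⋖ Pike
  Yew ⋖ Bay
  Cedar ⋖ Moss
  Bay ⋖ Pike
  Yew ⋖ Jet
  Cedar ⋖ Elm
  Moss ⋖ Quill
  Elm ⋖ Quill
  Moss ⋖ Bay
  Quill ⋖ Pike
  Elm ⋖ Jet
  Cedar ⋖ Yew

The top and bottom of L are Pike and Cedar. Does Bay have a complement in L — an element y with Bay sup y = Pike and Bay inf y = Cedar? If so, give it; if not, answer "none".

Need y with Bay ∨ y = Pike and Bay ∧ y = Cedar.
Checking each element gives: Elm.

Elm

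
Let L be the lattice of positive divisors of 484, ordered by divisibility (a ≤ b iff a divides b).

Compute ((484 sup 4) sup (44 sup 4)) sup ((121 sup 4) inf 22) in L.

484

484 ∨ 4 = 484
44 ∨ 4 = 44
484 ∨ 44 = 484
121 ∨ 4 = 484
484 ∧ 22 = 22
484 ∨ 22 = 484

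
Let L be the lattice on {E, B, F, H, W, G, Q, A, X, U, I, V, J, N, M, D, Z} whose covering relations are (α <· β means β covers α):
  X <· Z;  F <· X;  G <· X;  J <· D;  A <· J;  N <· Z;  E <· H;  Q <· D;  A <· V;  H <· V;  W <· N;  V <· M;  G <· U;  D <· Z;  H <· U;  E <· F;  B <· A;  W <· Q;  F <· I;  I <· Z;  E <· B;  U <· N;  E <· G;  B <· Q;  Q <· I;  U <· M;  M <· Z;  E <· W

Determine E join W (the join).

W

Common upper bounds of {E, W}: D, I, N, Q, W, Z.
The least among these is W.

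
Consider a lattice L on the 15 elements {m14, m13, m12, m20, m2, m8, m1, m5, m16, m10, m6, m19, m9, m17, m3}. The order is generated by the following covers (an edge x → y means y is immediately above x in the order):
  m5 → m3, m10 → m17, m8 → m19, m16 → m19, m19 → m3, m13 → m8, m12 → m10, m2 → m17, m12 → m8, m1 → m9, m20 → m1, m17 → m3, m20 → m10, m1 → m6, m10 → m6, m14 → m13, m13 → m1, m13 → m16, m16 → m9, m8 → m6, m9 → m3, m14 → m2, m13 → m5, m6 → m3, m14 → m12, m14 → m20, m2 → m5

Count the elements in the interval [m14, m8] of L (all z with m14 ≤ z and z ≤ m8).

The interval [m14, m8] = {m12, m13, m14, m8}, which has 4 elements.

4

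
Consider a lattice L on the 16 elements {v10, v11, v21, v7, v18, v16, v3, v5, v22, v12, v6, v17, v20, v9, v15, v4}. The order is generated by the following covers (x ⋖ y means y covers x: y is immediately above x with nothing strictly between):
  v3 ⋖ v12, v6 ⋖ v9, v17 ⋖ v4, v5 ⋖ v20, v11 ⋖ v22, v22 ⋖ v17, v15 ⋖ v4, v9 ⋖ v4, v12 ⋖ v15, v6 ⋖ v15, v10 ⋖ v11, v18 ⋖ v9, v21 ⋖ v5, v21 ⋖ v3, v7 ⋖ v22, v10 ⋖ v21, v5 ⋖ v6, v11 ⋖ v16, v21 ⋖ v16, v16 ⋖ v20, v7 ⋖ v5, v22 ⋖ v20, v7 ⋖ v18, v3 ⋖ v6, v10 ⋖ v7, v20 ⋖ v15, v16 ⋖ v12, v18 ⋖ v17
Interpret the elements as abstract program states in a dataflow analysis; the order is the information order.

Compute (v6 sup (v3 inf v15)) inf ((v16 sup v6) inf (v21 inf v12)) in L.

v3 ∧ v15 = v3
v6 ∨ v3 = v6
v16 ∨ v6 = v15
v21 ∧ v12 = v21
v15 ∧ v21 = v21
v6 ∧ v21 = v21

v21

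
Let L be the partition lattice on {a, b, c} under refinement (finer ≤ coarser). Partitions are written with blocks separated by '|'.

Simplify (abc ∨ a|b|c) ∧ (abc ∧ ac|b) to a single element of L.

ac|b

abc ∨ a|b|c = abc
abc ∧ ac|b = ac|b
abc ∧ ac|b = ac|b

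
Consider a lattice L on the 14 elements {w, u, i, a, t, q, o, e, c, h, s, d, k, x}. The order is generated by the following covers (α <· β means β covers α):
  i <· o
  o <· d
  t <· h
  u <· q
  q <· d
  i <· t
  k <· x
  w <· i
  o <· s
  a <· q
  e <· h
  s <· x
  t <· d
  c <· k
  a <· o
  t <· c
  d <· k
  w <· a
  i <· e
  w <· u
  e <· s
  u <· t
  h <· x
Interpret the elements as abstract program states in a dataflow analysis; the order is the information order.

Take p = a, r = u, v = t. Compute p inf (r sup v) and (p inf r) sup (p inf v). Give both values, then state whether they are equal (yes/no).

w; w; yes

r sup v = t, so p inf (r sup v) = a inf t = w.
p inf r = w and p inf v = w, so (p inf r) sup (p inf v) = w sup w = w.
Equal: yes.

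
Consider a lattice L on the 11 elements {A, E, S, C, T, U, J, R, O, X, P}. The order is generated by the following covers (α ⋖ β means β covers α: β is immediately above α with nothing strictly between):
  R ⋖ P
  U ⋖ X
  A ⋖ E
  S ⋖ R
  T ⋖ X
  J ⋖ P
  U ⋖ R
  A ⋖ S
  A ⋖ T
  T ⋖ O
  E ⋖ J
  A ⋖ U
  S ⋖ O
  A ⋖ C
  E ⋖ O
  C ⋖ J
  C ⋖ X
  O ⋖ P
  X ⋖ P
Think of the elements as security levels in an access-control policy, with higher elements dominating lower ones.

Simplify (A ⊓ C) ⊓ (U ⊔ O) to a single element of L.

A ∧ C = A
U ∨ O = P
A ∧ P = A

A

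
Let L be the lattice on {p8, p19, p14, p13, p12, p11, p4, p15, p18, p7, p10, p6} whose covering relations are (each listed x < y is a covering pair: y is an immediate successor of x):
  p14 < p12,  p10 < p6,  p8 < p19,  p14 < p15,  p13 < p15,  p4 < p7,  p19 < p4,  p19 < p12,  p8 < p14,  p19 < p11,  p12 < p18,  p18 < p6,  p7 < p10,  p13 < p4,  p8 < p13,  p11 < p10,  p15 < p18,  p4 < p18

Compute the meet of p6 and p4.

p4

Common lower bounds of {p6, p4}: p13, p19, p4, p8.
The greatest among these is p4.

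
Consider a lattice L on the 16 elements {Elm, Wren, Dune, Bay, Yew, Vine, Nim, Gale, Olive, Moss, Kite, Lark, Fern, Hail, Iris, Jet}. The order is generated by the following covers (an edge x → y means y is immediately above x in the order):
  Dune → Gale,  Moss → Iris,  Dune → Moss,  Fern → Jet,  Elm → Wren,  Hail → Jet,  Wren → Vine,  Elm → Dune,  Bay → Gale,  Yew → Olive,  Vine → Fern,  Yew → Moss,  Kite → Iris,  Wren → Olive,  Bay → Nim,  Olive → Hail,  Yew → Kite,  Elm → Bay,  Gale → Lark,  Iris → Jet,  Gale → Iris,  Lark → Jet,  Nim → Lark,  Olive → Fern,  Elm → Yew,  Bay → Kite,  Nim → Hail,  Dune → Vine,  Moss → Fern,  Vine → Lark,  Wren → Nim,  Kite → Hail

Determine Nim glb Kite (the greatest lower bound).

Common lower bounds of {Nim, Kite}: Bay, Elm.
The greatest among these is Bay.

Bay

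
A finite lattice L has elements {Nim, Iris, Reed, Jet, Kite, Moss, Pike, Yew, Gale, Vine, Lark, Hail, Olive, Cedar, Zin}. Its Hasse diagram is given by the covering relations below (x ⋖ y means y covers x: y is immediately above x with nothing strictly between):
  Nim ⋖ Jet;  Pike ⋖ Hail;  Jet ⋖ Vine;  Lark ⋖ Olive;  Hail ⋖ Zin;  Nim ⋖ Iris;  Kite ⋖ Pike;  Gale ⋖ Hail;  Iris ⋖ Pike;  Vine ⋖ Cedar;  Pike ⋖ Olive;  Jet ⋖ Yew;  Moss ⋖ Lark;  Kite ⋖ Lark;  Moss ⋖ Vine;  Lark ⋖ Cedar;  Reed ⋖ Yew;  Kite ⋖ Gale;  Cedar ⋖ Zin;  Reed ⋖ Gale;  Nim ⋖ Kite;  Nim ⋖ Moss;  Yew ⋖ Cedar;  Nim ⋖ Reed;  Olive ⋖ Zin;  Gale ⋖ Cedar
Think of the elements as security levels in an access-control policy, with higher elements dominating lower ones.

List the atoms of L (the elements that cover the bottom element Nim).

The atoms are exactly the elements that cover Nim: Iris, Jet, Kite, Moss, Reed.

Iris, Jet, Kite, Moss, Reed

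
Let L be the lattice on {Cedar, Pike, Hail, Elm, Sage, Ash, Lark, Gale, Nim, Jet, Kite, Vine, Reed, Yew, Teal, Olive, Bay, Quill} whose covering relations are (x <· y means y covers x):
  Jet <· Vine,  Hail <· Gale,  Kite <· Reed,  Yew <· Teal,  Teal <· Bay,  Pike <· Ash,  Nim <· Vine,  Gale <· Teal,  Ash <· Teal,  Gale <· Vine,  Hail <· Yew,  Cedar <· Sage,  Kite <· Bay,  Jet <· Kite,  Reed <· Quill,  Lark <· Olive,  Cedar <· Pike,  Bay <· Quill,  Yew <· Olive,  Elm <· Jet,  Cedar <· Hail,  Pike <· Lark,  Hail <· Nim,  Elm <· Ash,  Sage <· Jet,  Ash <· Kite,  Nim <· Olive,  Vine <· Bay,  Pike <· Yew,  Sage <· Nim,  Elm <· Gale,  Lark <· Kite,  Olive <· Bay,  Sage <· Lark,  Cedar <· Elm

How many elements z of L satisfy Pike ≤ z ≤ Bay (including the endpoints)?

8

The interval [Pike, Bay] = {Ash, Bay, Kite, Lark, Olive, Pike, Teal, Yew}, which has 8 elements.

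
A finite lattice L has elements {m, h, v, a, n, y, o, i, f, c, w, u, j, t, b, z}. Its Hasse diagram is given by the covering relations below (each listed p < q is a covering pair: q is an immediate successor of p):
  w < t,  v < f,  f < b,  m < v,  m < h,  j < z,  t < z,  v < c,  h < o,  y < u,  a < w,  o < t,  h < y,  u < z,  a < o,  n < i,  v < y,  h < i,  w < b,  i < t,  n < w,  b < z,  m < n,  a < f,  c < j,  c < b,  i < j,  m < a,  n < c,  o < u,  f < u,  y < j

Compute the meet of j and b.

Common lower bounds of {j, b}: c, m, n, v.
The greatest among these is c.

c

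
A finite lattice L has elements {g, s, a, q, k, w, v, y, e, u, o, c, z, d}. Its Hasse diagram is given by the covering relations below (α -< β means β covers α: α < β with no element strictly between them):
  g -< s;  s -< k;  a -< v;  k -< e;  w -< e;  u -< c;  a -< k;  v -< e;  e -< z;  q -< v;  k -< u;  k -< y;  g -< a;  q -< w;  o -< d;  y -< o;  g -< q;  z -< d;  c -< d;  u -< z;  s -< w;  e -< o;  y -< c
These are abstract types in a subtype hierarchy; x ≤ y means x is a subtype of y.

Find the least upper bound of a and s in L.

Common upper bounds of {a, s}: c, d, e, k, o, u, y, z.
The least among these is k.

k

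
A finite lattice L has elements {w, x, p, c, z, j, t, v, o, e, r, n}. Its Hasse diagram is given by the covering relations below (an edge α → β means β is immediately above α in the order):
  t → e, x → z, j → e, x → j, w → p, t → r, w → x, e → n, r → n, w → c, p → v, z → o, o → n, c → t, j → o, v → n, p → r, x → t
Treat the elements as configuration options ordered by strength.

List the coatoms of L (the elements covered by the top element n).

The coatoms are exactly the elements covered by n: e, o, r, v.

e, o, r, v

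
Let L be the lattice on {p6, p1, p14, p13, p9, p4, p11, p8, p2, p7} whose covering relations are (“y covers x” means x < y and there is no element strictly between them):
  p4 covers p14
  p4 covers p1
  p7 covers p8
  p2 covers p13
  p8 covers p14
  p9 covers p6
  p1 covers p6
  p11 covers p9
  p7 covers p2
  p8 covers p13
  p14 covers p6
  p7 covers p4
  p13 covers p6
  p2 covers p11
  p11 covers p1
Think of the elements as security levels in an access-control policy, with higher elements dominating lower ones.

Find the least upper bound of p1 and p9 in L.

p11

Common upper bounds of {p1, p9}: p11, p2, p7.
The least among these is p11.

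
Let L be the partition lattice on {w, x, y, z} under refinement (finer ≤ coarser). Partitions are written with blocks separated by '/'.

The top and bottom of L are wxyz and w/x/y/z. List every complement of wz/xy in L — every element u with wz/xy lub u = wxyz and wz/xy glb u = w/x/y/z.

w/x/yz, w/xz/y, wx/y/z, wx/yz, wy/x/z, wy/xz

Need u with wz/xy ∨ u = wxyz and wz/xy ∧ u = w/x/y/z.
Checking each element gives: w/x/yz, w/xz/y, wx/y/z, wx/yz, wy/x/z, wy/xz.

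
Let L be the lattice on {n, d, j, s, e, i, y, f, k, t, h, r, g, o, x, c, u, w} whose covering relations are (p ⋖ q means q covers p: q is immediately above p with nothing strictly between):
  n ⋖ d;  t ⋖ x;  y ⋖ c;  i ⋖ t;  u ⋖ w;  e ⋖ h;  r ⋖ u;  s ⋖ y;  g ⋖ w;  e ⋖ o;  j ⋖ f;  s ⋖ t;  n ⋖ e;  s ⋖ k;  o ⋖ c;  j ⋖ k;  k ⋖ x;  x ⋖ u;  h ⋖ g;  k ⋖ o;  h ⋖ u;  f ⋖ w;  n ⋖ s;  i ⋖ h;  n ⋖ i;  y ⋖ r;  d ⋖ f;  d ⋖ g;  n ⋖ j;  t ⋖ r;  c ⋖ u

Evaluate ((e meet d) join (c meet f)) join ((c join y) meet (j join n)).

e ∧ d = n
c ∧ f = j
n ∨ j = j
c ∨ y = c
j ∨ n = j
c ∧ j = j
j ∨ j = j

j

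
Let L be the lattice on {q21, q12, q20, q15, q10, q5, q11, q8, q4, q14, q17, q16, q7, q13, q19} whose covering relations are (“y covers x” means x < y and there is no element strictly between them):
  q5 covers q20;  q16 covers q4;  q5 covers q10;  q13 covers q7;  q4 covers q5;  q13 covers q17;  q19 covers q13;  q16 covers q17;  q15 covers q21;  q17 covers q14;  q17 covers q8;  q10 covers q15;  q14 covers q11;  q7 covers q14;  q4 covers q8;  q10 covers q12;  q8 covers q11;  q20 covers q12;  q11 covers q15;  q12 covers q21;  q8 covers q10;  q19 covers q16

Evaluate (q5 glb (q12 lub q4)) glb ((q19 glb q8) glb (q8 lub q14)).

q10

q12 ∨ q4 = q4
q5 ∧ q4 = q5
q19 ∧ q8 = q8
q8 ∨ q14 = q17
q8 ∧ q17 = q8
q5 ∧ q8 = q10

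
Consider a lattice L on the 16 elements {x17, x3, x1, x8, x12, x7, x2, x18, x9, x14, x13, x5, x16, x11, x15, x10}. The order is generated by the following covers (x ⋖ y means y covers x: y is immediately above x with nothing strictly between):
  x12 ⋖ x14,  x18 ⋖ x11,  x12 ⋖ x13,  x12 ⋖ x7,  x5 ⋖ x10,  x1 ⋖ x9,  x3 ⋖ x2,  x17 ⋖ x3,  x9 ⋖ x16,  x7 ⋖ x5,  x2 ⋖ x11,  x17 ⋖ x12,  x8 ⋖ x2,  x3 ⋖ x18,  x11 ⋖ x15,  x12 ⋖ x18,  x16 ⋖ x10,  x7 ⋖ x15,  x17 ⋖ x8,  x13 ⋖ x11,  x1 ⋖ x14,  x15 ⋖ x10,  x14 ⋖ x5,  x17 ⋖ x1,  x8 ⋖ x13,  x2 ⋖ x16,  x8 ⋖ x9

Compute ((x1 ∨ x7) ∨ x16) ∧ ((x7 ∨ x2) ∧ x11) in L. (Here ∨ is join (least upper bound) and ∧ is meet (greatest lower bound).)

x11

x1 ∨ x7 = x5
x5 ∨ x16 = x10
x7 ∨ x2 = x15
x15 ∧ x11 = x11
x10 ∧ x11 = x11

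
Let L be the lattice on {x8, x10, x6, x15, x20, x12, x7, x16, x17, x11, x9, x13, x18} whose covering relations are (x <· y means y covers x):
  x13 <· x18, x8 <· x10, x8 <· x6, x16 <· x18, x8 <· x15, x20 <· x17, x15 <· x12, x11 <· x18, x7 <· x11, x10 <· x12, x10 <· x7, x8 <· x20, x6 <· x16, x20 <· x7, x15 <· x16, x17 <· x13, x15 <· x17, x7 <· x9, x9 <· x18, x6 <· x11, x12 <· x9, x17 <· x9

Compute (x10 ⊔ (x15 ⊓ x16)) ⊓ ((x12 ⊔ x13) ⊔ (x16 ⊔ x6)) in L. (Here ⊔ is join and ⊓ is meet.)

x12

x15 ∧ x16 = x15
x10 ∨ x15 = x12
x12 ∨ x13 = x18
x16 ∨ x6 = x16
x18 ∨ x16 = x18
x12 ∧ x18 = x12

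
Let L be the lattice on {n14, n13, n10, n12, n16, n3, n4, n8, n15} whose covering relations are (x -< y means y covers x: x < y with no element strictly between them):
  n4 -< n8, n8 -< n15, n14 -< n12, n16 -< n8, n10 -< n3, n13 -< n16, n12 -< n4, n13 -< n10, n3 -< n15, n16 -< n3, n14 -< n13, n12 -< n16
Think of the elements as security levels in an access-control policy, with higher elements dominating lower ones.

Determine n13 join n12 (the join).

n16

Common upper bounds of {n13, n12}: n15, n16, n3, n8.
The least among these is n16.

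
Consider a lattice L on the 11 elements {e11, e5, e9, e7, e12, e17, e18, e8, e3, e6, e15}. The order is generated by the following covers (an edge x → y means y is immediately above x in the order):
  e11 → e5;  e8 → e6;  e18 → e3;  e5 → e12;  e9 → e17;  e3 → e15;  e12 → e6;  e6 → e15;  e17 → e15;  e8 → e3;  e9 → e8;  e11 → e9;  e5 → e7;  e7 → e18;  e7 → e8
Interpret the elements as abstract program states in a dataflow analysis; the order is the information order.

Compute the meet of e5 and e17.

e11

Common lower bounds of {e5, e17}: e11.
The greatest among these is e11.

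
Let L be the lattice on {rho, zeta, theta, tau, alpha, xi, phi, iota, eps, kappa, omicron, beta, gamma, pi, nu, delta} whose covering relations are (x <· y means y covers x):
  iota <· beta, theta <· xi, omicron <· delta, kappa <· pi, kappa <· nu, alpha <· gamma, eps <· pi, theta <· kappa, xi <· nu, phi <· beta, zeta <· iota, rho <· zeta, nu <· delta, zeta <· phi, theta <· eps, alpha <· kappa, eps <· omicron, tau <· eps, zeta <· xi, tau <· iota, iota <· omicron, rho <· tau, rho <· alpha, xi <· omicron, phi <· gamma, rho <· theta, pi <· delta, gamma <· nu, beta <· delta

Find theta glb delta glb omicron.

Common lower bounds of {theta, delta, omicron}: rho, theta.
The greatest among these is theta.

theta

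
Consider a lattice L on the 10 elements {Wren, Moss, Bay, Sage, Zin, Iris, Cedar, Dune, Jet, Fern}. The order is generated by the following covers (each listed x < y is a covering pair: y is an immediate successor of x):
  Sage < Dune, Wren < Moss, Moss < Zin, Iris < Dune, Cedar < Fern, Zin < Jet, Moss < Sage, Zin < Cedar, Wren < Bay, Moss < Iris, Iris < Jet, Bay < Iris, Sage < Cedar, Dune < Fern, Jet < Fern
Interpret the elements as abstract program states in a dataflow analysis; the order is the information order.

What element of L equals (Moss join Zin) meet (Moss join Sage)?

Moss ∨ Zin = Zin
Moss ∨ Sage = Sage
Zin ∧ Sage = Moss

Moss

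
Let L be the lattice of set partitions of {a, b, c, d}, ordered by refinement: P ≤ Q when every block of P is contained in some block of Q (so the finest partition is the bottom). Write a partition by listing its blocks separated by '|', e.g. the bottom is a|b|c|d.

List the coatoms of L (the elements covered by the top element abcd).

abc|d, abd|c, ab|cd, acd|b, ac|bd, ad|bc, a|bcd

The coatoms are exactly the elements covered by abcd: abc|d, abd|c, ab|cd, acd|b, ac|bd, ad|bc, a|bcd.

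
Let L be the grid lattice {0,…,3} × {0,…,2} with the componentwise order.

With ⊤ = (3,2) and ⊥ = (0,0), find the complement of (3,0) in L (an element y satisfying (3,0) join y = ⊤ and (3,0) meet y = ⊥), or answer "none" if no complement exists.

(0,2)

Need y with (3,0) ∨ y = (3,2) and (3,0) ∧ y = (0,0).
Checking each element gives: (0,2).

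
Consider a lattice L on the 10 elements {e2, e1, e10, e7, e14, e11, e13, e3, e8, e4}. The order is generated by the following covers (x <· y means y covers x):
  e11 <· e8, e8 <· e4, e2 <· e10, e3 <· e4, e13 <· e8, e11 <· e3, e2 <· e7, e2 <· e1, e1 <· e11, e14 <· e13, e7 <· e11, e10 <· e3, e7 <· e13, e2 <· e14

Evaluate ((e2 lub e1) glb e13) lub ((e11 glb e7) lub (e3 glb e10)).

e2 ∨ e1 = e1
e1 ∧ e13 = e2
e11 ∧ e7 = e7
e3 ∧ e10 = e10
e7 ∨ e10 = e3
e2 ∨ e3 = e3

e3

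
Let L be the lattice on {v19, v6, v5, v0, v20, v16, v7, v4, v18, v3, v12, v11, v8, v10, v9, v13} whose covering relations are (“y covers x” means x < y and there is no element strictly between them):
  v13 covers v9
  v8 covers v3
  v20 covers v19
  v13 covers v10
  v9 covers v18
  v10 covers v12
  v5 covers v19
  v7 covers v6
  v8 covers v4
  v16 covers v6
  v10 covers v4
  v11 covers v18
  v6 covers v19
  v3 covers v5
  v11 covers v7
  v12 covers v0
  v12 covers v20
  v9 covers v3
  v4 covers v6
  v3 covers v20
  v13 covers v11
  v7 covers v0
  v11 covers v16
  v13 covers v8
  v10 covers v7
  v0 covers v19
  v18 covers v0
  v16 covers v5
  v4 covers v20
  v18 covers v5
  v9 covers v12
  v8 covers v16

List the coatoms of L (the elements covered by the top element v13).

The coatoms are exactly the elements covered by v13: v10, v11, v8, v9.

v10, v11, v8, v9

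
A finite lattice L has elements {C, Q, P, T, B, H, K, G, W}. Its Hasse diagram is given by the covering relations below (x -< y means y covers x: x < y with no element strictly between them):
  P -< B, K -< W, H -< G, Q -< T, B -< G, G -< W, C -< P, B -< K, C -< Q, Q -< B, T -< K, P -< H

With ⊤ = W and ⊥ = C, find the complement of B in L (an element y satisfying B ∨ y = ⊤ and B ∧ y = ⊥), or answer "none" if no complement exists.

none

For every candidate y, either B ∨ y ≠ W or B ∧ y ≠ C; no complement exists.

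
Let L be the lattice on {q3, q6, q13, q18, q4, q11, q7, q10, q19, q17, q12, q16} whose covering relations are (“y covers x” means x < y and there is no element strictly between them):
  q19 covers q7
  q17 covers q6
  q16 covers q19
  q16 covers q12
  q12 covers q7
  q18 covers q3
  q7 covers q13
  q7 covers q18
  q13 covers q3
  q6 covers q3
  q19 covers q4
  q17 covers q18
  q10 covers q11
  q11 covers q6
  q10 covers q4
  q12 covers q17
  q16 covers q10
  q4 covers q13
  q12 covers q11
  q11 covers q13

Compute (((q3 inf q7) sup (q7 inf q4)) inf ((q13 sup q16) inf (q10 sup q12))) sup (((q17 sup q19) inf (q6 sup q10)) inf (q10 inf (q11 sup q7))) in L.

q11

q3 ∧ q7 = q3
q7 ∧ q4 = q13
q3 ∨ q13 = q13
q13 ∨ q16 = q16
q10 ∨ q12 = q16
q16 ∧ q16 = q16
q13 ∧ q16 = q13
q17 ∨ q19 = q16
q6 ∨ q10 = q10
q16 ∧ q10 = q10
q11 ∨ q7 = q12
q10 ∧ q12 = q11
q10 ∧ q11 = q11
q13 ∨ q11 = q11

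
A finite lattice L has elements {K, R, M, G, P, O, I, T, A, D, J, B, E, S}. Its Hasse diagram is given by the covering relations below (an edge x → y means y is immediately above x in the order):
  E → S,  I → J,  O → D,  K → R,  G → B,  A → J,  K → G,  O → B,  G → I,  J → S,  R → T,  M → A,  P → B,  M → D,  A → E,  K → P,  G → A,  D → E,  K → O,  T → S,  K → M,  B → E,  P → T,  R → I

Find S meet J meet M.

M

Common lower bounds of {S, J, M}: K, M.
The greatest among these is M.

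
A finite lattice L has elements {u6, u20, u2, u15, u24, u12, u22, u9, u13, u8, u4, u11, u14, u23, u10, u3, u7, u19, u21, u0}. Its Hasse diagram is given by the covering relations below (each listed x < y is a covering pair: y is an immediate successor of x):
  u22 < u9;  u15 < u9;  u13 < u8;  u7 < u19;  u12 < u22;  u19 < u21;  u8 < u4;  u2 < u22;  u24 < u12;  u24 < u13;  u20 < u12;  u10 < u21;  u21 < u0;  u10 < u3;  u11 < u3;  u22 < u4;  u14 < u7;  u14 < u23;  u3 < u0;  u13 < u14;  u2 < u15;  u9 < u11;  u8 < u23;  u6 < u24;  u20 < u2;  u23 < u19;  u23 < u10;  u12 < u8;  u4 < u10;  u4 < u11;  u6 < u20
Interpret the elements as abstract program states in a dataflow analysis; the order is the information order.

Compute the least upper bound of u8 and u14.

u23

Common upper bounds of {u8, u14}: u0, u10, u19, u21, u23, u3.
The least among these is u23.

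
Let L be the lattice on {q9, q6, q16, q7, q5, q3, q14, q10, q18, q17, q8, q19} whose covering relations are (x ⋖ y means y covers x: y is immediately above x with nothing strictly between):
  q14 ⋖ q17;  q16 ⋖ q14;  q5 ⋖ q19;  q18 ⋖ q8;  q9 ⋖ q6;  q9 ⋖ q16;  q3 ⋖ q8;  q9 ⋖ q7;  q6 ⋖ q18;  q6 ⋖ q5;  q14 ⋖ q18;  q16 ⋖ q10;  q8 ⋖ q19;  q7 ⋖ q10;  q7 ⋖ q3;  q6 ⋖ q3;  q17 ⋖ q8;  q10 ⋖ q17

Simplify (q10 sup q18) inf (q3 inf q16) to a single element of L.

q10 ∨ q18 = q8
q3 ∧ q16 = q9
q8 ∧ q9 = q9

q9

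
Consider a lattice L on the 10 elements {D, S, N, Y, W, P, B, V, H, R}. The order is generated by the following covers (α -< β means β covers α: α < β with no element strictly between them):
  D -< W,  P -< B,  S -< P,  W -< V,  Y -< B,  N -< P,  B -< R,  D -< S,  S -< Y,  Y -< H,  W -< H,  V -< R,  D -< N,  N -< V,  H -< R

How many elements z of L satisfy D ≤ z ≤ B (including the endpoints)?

6

The interval [D, B] = {B, D, N, P, S, Y}, which has 6 elements.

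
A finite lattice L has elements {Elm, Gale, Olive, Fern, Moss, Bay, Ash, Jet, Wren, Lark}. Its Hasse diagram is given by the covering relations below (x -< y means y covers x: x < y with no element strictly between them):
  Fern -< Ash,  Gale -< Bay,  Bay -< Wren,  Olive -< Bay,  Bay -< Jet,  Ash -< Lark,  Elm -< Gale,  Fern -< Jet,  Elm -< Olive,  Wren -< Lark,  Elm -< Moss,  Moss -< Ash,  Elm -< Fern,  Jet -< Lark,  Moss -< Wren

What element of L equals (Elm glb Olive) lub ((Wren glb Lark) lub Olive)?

Wren

Elm ∧ Olive = Elm
Wren ∧ Lark = Wren
Wren ∨ Olive = Wren
Elm ∨ Wren = Wren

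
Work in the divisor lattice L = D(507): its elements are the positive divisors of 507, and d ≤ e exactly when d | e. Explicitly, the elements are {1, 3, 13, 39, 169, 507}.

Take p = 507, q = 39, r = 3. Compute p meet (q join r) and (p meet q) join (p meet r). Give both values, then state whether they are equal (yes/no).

q join r = 39, so p meet (q join r) = 507 meet 39 = 39.
p meet q = 39 and p meet r = 3, so (p meet q) join (p meet r) = 39 join 3 = 39.
Equal: yes.

39; 39; yes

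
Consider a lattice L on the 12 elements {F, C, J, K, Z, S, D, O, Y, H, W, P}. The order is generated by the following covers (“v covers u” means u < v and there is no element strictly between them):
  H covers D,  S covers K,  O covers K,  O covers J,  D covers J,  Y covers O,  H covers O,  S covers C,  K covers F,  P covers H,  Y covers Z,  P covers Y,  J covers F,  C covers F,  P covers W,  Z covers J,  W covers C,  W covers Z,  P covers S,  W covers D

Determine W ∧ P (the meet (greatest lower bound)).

Common lower bounds of {W, P}: C, D, F, J, W, Z.
The greatest among these is W.

W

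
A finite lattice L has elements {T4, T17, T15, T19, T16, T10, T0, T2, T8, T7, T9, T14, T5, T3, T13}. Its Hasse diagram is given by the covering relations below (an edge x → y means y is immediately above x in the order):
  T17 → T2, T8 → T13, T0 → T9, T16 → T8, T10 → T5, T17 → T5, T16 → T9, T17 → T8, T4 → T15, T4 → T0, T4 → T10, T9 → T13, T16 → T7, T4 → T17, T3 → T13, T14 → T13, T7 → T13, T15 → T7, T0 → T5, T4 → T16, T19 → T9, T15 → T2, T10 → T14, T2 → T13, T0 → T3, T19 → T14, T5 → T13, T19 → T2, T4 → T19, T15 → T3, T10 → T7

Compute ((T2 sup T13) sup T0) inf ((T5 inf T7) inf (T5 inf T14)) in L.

T2 ∨ T13 = T13
T13 ∨ T0 = T13
T5 ∧ T7 = T10
T5 ∧ T14 = T10
T10 ∧ T10 = T10
T13 ∧ T10 = T10

T10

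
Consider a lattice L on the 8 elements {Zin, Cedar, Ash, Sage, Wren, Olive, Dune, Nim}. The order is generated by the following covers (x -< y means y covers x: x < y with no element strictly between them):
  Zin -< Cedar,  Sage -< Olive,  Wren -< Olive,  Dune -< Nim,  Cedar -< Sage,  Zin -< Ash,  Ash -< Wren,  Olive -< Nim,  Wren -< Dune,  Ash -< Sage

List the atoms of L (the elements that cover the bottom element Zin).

The atoms are exactly the elements that cover Zin: Ash, Cedar.

Ash, Cedar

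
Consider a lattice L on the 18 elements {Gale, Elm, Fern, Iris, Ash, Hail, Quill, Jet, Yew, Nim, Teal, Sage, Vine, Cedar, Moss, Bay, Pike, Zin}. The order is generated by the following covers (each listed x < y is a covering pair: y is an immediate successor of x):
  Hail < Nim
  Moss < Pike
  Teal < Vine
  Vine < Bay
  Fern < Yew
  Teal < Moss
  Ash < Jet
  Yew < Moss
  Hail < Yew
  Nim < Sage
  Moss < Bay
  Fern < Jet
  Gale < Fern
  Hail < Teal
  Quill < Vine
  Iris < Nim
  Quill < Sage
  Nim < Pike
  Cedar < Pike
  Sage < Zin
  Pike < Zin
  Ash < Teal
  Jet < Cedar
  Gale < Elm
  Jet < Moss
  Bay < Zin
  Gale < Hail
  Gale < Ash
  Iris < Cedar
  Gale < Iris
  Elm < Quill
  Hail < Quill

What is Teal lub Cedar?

Common upper bounds of {Teal, Cedar}: Pike, Zin.
The least among these is Pike.

Pike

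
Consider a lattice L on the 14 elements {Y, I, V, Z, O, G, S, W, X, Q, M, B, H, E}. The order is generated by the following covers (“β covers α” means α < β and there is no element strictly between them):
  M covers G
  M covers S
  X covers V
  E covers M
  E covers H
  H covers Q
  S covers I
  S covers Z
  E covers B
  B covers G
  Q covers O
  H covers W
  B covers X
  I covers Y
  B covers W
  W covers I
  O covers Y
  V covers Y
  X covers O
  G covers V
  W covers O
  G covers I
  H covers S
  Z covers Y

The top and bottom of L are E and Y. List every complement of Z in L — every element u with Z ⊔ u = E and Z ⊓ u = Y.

B, X

Need u with Z ∨ u = E and Z ∧ u = Y.
Checking each element gives: B, X.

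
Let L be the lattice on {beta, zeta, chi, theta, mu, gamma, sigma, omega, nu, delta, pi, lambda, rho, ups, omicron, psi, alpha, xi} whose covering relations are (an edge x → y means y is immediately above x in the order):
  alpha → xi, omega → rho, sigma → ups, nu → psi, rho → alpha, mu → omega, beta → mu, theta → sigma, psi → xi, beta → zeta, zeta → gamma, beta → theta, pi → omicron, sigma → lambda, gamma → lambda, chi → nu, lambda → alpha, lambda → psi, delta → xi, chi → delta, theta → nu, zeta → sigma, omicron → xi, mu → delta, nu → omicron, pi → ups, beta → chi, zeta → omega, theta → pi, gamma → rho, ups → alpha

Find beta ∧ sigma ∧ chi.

Common lower bounds of {beta, sigma, chi}: beta.
The greatest among these is beta.

beta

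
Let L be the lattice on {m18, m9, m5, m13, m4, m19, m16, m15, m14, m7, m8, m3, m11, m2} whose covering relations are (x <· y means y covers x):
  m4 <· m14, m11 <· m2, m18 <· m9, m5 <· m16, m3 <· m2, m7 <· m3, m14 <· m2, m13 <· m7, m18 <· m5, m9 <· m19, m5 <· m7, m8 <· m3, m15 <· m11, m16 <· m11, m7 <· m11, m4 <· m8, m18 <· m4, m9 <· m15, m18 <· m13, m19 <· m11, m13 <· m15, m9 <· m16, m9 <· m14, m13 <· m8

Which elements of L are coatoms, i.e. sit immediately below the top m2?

The coatoms are exactly the elements covered by m2: m11, m14, m3.

m11, m14, m3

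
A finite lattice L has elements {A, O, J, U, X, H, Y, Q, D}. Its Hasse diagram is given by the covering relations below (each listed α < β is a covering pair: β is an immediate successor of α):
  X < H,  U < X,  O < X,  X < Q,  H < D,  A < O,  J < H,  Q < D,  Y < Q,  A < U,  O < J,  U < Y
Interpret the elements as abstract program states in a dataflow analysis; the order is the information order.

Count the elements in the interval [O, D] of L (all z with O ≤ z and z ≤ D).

The interval [O, D] = {D, H, J, O, Q, X}, which has 6 elements.

6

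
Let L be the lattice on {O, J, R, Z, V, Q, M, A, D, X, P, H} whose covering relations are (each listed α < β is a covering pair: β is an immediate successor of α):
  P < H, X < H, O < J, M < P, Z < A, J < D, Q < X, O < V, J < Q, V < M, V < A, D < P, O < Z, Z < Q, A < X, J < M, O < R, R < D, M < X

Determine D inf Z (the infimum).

O

Common lower bounds of {D, Z}: O.
The greatest among these is O.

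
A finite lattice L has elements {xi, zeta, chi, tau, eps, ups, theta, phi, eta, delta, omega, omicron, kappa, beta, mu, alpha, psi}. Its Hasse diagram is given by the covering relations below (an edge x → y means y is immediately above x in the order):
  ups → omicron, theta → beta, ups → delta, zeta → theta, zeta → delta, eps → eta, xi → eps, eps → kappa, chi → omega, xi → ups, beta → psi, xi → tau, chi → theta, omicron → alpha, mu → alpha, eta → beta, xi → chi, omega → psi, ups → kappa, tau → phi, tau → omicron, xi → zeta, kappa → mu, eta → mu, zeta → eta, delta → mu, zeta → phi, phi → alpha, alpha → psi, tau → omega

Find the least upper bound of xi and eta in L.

Common upper bounds of {xi, eta}: alpha, beta, eta, mu, psi.
The least among these is eta.

eta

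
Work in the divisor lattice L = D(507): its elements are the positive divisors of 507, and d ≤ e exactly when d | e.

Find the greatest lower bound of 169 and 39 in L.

13

Common lower bounds of {169, 39}: 1, 13.
The greatest among these is 13.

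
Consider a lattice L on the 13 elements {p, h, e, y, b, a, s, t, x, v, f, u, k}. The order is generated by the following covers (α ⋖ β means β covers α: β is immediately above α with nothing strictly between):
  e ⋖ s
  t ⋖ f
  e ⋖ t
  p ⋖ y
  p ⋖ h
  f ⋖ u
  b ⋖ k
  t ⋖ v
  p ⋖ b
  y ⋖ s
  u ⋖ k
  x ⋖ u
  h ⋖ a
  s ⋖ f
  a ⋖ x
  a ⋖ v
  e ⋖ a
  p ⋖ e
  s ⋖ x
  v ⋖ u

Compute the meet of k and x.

Common lower bounds of {k, x}: a, e, h, p, s, x, y.
The greatest among these is x.

x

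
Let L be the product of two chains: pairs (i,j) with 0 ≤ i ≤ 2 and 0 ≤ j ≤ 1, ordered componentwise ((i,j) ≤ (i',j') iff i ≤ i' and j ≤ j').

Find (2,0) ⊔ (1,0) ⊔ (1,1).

(2,1)

Common upper bounds of {(2,0), (1,0), (1,1)}: (2,1).
The least among these is (2,1).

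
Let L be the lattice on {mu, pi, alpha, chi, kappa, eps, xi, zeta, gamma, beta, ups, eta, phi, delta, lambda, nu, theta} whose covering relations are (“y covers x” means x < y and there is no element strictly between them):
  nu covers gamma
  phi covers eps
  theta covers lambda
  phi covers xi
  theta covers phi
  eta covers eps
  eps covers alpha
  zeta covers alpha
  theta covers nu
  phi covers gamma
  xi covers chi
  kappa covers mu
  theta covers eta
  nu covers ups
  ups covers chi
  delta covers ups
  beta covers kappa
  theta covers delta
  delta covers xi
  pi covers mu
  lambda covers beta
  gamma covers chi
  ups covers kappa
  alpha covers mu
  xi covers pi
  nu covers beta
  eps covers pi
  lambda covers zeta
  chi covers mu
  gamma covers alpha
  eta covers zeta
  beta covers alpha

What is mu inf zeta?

Common lower bounds of {mu, zeta}: mu.
The greatest among these is mu.

mu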